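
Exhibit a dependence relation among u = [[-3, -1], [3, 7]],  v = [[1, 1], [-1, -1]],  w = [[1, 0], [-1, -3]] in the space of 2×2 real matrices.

u + v + 2w = 0

Take coordinates with respect to {E₁₁, E₁₂, E₂₁, E₂₂}.
Set up α₁u + … + α₃w = 0 and solve the homogeneous system.
A generator of the null space is (1, 1, 2).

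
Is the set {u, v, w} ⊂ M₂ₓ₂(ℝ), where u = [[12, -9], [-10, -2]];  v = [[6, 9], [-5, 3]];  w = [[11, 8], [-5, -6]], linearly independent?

linearly independent

Take coordinates with respect to the standard basis {E₁₁, E₁₂, E₂₁, E₂₂}.
Row-reduce the matrix whose columns are u, v, w.
The reduction yields 3 nonzero rows, so the rank is 3.
Since rank = 3 (the number of vectors), the set is linearly independent.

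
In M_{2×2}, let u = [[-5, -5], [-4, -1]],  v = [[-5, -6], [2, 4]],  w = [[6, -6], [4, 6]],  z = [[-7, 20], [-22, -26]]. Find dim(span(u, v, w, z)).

Represent each element by its coordinate vector in ℝ⁴.
Apply Gaussian elimination to the matrix whose rows are u, v, w, z.
There are 3 pivot columns, so rank = 3.

dim = 3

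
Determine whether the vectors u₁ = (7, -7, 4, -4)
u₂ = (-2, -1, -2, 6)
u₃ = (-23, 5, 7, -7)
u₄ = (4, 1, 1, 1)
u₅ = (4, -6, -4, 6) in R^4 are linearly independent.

linearly dependent

There are 5 vectors in a 4-dimensional space, so they cannot be linearly independent.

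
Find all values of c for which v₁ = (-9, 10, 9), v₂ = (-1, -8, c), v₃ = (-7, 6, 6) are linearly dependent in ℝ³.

c = -33/8

Place the vectors as rows of a 3×3 matrix; dependence ⇔ determinant zero.
Cofactor expansion gives det = -16*c - 66.
Setting this to zero gives c = -33/8.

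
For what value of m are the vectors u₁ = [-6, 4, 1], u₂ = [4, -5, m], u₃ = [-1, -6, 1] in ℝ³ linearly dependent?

The vectors are dependent exactly when the determinant of the matrix with rows u₁, u₂, u₃ vanishes.
Cofactor expansion gives det = -40*m - 15.
Solving -40*m - 15 = 0 yields m = -3/8.

m = -3/8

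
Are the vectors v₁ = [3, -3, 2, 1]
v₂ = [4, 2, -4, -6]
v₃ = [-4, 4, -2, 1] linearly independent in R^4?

Row-reduce the matrix whose columns are v₁, v₂, v₃.
The reduction yields 3 nonzero rows, so the rank is 3.
Since rank = 3 (the number of vectors), the set is linearly independent.

linearly independent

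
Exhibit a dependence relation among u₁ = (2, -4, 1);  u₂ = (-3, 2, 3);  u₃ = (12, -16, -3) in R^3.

3u₁ - 2u₂ - u₃ = 0

Solve the homogeneous system with u₁, u₂, u₃ as columns by row-reducing the coefficient matrix.
One solution (up to scaling) is (3, -2, -1).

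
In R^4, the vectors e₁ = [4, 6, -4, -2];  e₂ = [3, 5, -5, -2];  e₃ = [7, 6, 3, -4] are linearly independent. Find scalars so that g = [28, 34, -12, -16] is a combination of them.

g = 2e₁ + 2e₂ + 2e₃

Set up the augmented matrix [e₁ | e₂ | e₃ | g] and row-reduce.
Row-reducing the augmented matrix gives the unique coefficients (α₁, α₂, α₃) = (2, 2, 2).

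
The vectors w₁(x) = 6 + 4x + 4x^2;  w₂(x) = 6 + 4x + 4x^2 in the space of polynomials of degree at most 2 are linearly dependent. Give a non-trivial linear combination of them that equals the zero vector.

Take coordinates with respect to {1, x, x^2}.
Row-reduce the matrix with w₁, w₂ as columns; the null space gives the coefficients.
A generator of the null space is (1, -1).

w₁ - w₂ = 0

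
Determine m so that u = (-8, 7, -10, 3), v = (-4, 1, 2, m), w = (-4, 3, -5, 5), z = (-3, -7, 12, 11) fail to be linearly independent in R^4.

The set is linearly dependent precisely when det[u; v; w; z] = 0.
Cofactor expansion gives det = 63*m + 413.
This vanishes exactly when m = -59/9.

m = -59/9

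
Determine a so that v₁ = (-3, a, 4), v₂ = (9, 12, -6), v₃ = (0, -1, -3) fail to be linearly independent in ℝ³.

Dependence holds iff the 3×3 matrix [v₁ v₂ v₃] is singular.
The determinant works out to 27*a + 90.
Solving 27*a + 90 = 0 yields a = -10/3.

a = -10/3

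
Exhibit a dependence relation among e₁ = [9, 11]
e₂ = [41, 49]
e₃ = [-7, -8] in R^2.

Write the vectors as columns of a matrix and find a nonzero vector in its null space.
One solution (up to scaling) is (3, -1, -2).

3e₁ - e₂ - 2e₃ = 0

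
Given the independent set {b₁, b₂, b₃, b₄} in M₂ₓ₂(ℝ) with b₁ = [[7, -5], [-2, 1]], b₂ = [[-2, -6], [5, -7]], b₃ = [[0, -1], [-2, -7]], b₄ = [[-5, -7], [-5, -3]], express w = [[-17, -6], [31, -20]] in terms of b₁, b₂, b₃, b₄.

w = -2b₁ + 4b₂ - b₃ - b₄

Identify each element with its coordinate vector in ℝ⁴ via {E₁₁, E₁₂, E₂₁, E₂₂}.
Solve the system with b₁, b₂, b₃, b₄ as columns and w as the right-hand side.
The system has the unique solution (c₁, …, c₄) = (-2, 4, -1, -1).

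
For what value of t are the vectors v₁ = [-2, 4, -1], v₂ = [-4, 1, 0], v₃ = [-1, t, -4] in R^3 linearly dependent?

The set is linearly dependent precisely when det[v₁; v₂; v₃] = 0.
The determinant works out to 4*t - 57.
This vanishes exactly when t = 57/4.

t = 57/4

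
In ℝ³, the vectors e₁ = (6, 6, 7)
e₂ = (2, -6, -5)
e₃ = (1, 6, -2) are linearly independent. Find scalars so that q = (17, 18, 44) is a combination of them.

q = 4e₁ - 2e₂ - 3e₃

Since e₁, e₂, e₃ are independent, the coefficients expressing q are uniquely determined by a linear system.
Row-reducing the augmented matrix gives the unique coefficients (α₁, α₂, α₃) = (4, -2, -3).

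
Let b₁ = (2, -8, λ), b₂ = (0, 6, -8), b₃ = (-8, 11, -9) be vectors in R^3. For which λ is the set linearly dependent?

λ = 37/4

Place the vectors as rows of a 3×3 matrix; dependence ⇔ determinant zero.
The determinant works out to 48*λ - 444.
This vanishes exactly when λ = 37/4.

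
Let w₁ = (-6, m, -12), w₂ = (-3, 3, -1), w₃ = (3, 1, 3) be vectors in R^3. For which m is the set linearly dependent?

m = -14

The set is linearly dependent precisely when det[w₁; w₂; w₃] = 0.
Cofactor expansion gives det = 6*m + 84.
This vanishes exactly when m = -14.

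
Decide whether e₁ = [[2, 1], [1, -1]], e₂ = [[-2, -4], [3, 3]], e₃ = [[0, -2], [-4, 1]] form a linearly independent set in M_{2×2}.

Write each element as a coordinate vector in ℝ⁴ using {E₁₁, E₁₂, E₂₁, E₂₂}.
Row-reduce the matrix whose columns are e₁, e₂, e₃.
The reduction yields 3 nonzero rows, so the rank is 3.
Since rank = 3 (the number of vectors), the set is linearly independent.

linearly independent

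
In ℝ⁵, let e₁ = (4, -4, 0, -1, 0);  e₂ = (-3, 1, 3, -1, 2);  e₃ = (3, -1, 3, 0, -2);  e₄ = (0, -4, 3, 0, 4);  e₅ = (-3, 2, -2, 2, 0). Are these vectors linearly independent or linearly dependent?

Row-reduce the matrix whose columns are e₁, e₂, e₃, e₄, e₅.
The reduction yields 5 nonzero rows, so the rank is 5.
Since rank = 5 (the number of vectors), the set is linearly independent.

linearly independent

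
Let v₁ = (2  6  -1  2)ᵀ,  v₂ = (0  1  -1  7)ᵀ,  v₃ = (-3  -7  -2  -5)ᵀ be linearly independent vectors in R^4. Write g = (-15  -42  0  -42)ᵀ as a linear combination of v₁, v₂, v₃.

Write g = a₁v₁ + … + a₃v₃ and equate components.
The system has the unique solution (a₁, a₂, a₃) = (-3, -3, 3).

g = -3v₁ - 3v₂ + 3v₃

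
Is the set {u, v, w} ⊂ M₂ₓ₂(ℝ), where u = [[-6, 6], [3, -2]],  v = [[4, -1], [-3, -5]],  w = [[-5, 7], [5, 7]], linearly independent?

linearly independent

Take coordinates with respect to the standard basis {E₁₁, E₁₂, E₂₁, E₂₂}.
Row-reduce the matrix whose columns are u, v, w.
The reduction yields 3 nonzero rows, so the rank is 3.
Since rank = 3 (the number of vectors), the set is linearly independent.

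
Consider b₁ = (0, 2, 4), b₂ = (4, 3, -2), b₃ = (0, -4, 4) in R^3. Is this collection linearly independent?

linearly independent

Place the vectors as rows of a 3×3 matrix and reduce to echelon form.
The reduction yields 3 nonzero rows, so the rank is 3.
Since rank = 3 (the number of vectors), the set is linearly independent.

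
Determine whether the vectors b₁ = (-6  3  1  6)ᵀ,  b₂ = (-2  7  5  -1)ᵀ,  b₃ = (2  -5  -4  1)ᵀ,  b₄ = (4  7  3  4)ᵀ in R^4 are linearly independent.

linearly independent

Row-reduce the matrix whose columns are b₁, b₂, b₃, b₄.
The reduction yields 4 nonzero rows, so the rank is 4.
Since rank = 4 (the number of vectors), the set is linearly independent.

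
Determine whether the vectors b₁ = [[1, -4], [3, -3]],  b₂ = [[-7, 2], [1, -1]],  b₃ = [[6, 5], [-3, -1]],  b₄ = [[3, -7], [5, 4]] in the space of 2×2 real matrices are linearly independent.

linearly independent

Write each element as a coordinate vector in ℝ⁴ using {E₁₁, E₁₂, E₂₁, E₂₂}.
Row-reduce the matrix whose columns are b₁, b₂, b₃, b₄.
The reduction yields 4 nonzero rows, so the rank is 4.
Since rank = 4 (the number of vectors), the set is linearly independent.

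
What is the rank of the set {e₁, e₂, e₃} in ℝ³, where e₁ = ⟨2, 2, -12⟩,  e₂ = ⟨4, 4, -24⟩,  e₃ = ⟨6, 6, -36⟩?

Form the matrix with e₁, e₂, e₃ as columns and reduce.
Reduction leaves 1 leading entry, giving rank 1.

rank 1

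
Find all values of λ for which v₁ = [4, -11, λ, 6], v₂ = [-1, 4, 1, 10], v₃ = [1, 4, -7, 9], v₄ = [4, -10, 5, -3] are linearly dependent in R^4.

λ = 25/2

Dependence holds iff the 4×4 matrix [v₁ v₂ v₃ v₄] is singular.
Cofactor expansion gives det = 2275 - 182*λ.
Solving 2275 - 182*λ = 0 yields λ = 25/2.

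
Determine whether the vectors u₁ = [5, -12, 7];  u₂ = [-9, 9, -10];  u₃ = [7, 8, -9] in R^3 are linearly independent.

linearly independent

Row-reduce the matrix whose columns are u₁, u₂, u₃.
The reduction yields 3 nonzero rows, so the rank is 3.
Since rank = 3 (the number of vectors), the set is linearly independent.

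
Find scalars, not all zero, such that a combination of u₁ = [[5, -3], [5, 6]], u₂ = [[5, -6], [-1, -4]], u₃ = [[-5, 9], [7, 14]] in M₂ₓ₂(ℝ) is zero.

Write each element as a vector in ℝ⁴ using {E₁₁, E₁₂, E₂₁, E₂₂}.
Set up α₁u₁ + … + α₃u₃ = 0 and solve the homogeneous system.
A generator of the null space is (1, -2, -1).

u₁ - 2u₂ - u₃ = 0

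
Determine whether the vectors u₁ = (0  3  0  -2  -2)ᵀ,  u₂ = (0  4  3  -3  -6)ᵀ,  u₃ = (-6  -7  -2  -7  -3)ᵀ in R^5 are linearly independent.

Place the vectors as rows of a 3×5 matrix and reduce to echelon form.
The reduction yields 3 nonzero rows, so the rank is 3.
Since rank = 3 (the number of vectors), the set is linearly independent.

linearly independent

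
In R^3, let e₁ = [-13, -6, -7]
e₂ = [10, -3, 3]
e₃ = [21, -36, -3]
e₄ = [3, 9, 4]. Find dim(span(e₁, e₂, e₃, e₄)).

Apply Gaussian elimination to the matrix whose rows are e₁, e₂, e₃, e₄.
The echelon form has 2 nonzero rows, so the rank is 2.
(With 4 elements in a 3-dimensional space the rank is at most 3.)

dim = 2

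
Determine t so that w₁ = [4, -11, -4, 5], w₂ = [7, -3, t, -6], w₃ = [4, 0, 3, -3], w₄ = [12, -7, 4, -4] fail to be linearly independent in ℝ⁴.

t = -57/4

The set is linearly dependent precisely when det[w₁; w₂; w₃; w₄] = 0.
Expanding, det = 4*t + 57.
Setting this to zero gives t = -57/4.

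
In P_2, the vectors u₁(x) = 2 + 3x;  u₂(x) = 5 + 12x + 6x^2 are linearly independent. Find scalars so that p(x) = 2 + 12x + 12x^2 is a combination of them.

p = -4u₁ + 2u₂

Work in coordinates with respect to the standard basis {1, x, x^2}.
Set up the augmented matrix [u₁ | u₂ | p] and row-reduce.
Row-reducing the augmented matrix gives the unique coefficients (a₁, a₂) = (-4, 2).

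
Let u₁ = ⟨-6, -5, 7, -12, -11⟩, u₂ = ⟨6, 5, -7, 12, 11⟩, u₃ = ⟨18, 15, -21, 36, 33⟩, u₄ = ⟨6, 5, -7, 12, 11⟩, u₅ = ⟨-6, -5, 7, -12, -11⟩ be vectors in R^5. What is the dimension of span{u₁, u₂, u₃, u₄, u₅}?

1

Put the 5×5 matrix [u₁|u₂|u₃|u₄|u₅] into echelon form.
Reduction leaves 1 leading entry, giving rank 1.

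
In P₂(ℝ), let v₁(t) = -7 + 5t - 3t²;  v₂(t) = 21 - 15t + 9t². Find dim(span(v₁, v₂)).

1

Pass to coordinate vectors with respect to the basis {1, t, t²}.
Apply Gaussian elimination to the matrix whose rows are v₁, v₂.
There is 1 pivot column, so rank = 1.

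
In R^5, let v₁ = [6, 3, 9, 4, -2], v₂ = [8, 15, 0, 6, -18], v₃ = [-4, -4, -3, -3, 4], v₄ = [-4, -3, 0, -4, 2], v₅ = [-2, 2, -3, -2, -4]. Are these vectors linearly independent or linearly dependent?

linearly dependent

Place the vectors as rows of a 5×5 matrix and reduce to echelon form.
The reduction yields 3 nonzero rows, so the rank is 3.
Since rank 3 < 5, the set is linearly dependent.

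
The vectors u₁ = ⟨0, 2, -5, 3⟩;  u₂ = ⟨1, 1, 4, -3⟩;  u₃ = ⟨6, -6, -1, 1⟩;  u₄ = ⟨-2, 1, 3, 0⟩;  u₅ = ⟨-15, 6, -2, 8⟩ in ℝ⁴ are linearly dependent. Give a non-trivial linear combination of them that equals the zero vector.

3u₂ + u₃ - 3u₄ + u₅ = 0

Solve the homogeneous system with u₁, u₂, u₃, u₄, u₅ as columns by row-reducing the coefficient matrix.
One solution (up to scaling) is (0, 3, 1, -3, 1).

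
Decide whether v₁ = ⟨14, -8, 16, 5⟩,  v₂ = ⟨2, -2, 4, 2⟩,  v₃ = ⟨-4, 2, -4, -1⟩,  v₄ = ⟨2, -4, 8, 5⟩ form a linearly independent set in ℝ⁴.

Place the vectors as rows of a 4×4 matrix and reduce to echelon form.
The reduction yields 2 nonzero rows, so the rank is 2.
Since rank 2 < 4, the set is linearly dependent.
Indeed v₁ - v₂ + 3v₃ = 0.

linearly dependent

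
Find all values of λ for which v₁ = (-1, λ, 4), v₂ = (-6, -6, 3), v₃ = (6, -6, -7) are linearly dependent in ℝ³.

λ = 19/2

The set is linearly dependent precisely when det[v₁; v₂; v₃] = 0.
The determinant works out to 228 - 24*λ.
Solving 228 - 24*λ = 0 yields λ = 19/2.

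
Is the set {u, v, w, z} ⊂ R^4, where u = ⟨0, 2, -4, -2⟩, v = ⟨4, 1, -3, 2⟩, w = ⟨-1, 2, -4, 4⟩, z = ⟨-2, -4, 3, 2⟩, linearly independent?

Place the vectors as rows of a 4×4 matrix and reduce to echelon form.
The reduction yields 4 nonzero rows, so the rank is 4.
Since rank = 4 (the number of vectors), the set is linearly independent.

linearly independent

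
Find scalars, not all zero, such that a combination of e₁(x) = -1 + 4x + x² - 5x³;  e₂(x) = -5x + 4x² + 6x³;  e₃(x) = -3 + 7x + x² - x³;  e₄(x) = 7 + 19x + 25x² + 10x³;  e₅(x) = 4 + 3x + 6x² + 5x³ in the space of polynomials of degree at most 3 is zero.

2e₁ + e₂ + e₃ - e₄ + 3e₅ = 0

Take coordinates with respect to {1, x, …, x³}.
Row-reduce the matrix with e₁, e₂, e₃, e₄, e₅ as columns; the null space gives the coefficients.
A generator of the null space is (2, 1, 1, -1, 3).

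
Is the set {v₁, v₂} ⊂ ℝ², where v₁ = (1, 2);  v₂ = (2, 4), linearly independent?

Row-reduce the matrix whose columns are v₁, v₂.
The reduction yields 1 nonzero row, so the rank is 1.
Since rank 1 < 2, the set is linearly dependent.

linearly dependent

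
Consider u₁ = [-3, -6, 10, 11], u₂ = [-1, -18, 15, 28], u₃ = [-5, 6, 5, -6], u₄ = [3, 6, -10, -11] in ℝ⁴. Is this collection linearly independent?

Row-reduce the matrix whose columns are u₁, u₂, u₃, u₄.
The reduction yields 2 nonzero rows, so the rank is 2.
Since rank 2 < 4, the set is linearly dependent.
Indeed 2u₁ - u₂ - u₃ = 0.

linearly dependent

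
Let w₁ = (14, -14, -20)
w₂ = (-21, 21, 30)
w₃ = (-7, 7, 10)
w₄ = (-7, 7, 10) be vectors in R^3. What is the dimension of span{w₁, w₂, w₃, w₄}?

Row-reduce the 4×3 matrix with these as rows.
The echelon form has 1 nonzero row, so the rank is 1.
(With 4 elements in a 3-dimensional space the rank is at most 3.)

1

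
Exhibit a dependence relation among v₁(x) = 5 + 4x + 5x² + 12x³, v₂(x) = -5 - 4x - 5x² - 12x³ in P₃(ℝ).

v₁ + v₂ = 0

Write each element as a vector in ℝ⁴ using {1, x, …, x³}.
Row-reduce the matrix with v₁, v₂ as columns; the null space gives the coefficients.
The free variable yields coefficients (1, 1) (any nonzero multiple also works).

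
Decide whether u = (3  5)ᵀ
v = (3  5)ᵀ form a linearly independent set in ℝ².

linearly dependent

Two of the vectors are equal, giving an immediate dependence.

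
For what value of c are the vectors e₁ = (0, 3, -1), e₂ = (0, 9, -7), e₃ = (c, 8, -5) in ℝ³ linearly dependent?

c = 0

The vectors are dependent exactly when the determinant of the matrix with rows e₁, e₂, e₃ vanishes.
Cofactor expansion gives det = -12*c.
Setting this to zero gives c = 0.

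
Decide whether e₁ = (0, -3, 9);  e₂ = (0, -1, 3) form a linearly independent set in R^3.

Row-reduce the matrix whose columns are e₁, e₂.
The reduction yields 1 nonzero row, so the rank is 1.
Since rank 1 < 2, the set is linearly dependent.

linearly dependent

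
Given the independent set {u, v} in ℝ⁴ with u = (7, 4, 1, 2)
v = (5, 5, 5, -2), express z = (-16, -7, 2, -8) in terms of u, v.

z = -3u + v

Solve the system with u, v as columns and z as the right-hand side.
Back-substitution yields (c₁, c₂) = (-3, 1).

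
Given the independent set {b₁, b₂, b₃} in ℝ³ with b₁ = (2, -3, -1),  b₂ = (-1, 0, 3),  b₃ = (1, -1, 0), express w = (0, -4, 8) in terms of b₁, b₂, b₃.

w = b₁ + 3b₂ + b₃

Since b₁, b₂, b₃ are independent, the coefficients expressing w are uniquely determined by a linear system.
Back-substitution yields (c₁, c₂, c₃) = (1, 3, 1).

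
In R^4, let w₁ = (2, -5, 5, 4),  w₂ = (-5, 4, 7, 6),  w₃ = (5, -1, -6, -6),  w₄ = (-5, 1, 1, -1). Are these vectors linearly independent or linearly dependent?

linearly independent

Form the 4×4 matrix with these as columns; its determinant is 458.
A nonzero determinant means the columns are linearly independent.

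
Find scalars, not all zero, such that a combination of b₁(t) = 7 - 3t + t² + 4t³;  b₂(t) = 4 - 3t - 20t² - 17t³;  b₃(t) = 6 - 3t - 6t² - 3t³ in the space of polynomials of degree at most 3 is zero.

2b₁ + b₂ - 3b₃ = 0

Take coordinates with respect to {1, t, …, t³}.
Solve the homogeneous system with b₁, b₂, b₃ as columns by row-reducing the coefficient matrix.
One solution (up to scaling) is (2, 1, -3).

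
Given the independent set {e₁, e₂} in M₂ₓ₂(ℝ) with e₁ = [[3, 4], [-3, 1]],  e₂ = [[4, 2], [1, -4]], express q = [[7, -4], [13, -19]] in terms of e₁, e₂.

q = -3e₁ + 4e₂

Take coordinate vectors relative to {E₁₁, E₁₂, E₂₁, E₂₂}.
Write q = α₁e₁ + α₂e₂ and equate components.
Row-reducing the augmented matrix gives the unique coefficients (α₁, α₂) = (-3, 4).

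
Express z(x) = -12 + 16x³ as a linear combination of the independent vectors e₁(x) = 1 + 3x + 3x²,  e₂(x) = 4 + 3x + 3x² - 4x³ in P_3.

Identify each element with its coordinate vector in ℝ⁴ via {1, x, …, x³}.
Since e₁, e₂ are independent, the coefficients expressing z are uniquely determined by a linear system.
Row-reducing the augmented matrix gives the unique coefficients (a₁, a₂) = (4, -4).

z = 4e₁ - 4e₂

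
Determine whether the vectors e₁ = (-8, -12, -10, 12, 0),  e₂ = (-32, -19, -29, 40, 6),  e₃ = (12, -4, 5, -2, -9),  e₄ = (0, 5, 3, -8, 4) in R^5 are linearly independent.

Place the vectors as rows of a 4×5 matrix and reduce to echelon form.
The reduction yields 3 nonzero rows, so the rank is 3.
Since rank 3 < 4, the set is linearly dependent.
Indeed e₁ - e₂ - 2e₃ - 3e₄ = 0.

linearly dependent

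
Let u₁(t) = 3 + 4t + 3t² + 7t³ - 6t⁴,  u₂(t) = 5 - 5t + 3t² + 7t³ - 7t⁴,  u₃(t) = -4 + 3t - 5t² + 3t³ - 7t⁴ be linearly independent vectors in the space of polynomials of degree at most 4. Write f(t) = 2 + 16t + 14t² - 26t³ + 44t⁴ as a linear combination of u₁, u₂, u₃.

f = 2u₁ - 4u₂ - 4u₃

Work in coordinates with respect to the standard basis {1, t, …, t⁴}.
Solve the system with u₁, u₂, u₃ as columns and f as the right-hand side.
Row-reducing the augmented matrix gives the unique coefficients (α₁, α₂, α₃) = (2, -4, -4).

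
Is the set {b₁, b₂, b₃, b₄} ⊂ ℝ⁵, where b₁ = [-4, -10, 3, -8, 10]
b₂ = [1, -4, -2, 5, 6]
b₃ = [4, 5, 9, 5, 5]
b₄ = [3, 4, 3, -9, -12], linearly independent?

Place the vectors as rows of a 4×5 matrix and reduce to echelon form.
The reduction yields 4 nonzero rows, so the rank is 4.
Since rank = 4 (the number of vectors), the set is linearly independent.

linearly independent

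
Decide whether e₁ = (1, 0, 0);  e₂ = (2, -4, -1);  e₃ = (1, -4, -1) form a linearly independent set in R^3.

Form the 3×3 matrix with these as columns; its determinant is 0.
A zero determinant means the columns are linearly dependent.
Indeed e₁ - e₂ + e₃ = 0.

linearly dependent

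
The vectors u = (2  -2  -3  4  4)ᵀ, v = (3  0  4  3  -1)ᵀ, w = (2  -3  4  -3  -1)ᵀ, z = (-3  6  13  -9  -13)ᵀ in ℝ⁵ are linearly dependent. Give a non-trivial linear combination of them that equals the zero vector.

Row-reduce the matrix with u, v, w, z as columns; the null space gives the coefficients.
The free variable yields coefficients (3, -1, 0, 1) (any nonzero multiple also works).

3u - v + z = 0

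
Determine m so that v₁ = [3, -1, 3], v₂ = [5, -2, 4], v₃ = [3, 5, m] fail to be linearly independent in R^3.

Dependence holds iff the 3×3 matrix [v₁ v₂ v₃] is singular.
Expanding, det = 21 - m.
Solving 21 - m = 0 yields m = 21.

m = 21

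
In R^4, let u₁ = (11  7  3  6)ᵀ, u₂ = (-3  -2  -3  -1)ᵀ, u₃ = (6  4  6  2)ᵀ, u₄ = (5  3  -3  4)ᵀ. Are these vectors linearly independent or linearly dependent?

One vector is a scalar multiple of another, so the set is dependent.

linearly dependent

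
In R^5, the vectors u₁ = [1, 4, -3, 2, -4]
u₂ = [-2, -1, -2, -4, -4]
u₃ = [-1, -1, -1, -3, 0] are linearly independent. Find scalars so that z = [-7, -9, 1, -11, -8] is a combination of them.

Set up the augmented matrix [u₁ | u₂ | u₃ | z] and row-reduce.
Row-reducing the augmented matrix gives the unique coefficients (c₁, c₂, c₃) = (-2, 4, -3).

z = -2u₁ + 4u₂ - 3u₃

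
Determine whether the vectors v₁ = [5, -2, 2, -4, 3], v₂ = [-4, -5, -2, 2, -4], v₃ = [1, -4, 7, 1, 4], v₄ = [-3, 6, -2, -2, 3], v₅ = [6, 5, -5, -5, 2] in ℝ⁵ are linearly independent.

The matrix [v₁|v₂|v₃|v₄|v₅] has determinant 2918.
A nonzero determinant means the columns are linearly independent.

linearly independent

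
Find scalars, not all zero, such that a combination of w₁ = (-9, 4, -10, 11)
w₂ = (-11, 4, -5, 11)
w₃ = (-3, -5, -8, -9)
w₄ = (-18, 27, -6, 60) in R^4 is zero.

Row-reduce the matrix with w₁, w₂, w₃, w₄ as columns; the null space gives the coefficients.
One solution (up to scaling) is (3, 0, -3, -1).

3w₁ - 3w₃ - w₄ = 0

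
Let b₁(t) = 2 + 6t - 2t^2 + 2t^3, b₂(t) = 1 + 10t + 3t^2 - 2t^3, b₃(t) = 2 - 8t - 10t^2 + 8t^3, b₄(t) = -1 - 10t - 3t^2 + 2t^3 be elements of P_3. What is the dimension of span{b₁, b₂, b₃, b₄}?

2

Pass to coordinate vectors with respect to the basis {1, t, …, t^3}.
Form the matrix with b₁, b₂, b₃, b₄ as columns and reduce.
The echelon form has 2 nonzero rows, so the rank is 2.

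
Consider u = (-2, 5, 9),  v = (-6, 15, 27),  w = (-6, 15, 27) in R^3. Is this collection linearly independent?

Place the vectors as rows of a 3×3 matrix and reduce to echelon form.
The reduction yields 1 nonzero row, so the rank is 1.
Since rank 1 < 3, the set is linearly dependent.

linearly dependent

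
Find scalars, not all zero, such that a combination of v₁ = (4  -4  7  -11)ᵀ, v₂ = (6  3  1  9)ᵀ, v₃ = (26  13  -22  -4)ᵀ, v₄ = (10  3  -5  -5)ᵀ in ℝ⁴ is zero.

v₁ + v₃ - 3v₄ = 0

Set up α₁v₁ + … + α₄v₄ = 0 and solve the homogeneous system.
The free variable yields coefficients (1, 0, 1, -3) (any nonzero multiple also works).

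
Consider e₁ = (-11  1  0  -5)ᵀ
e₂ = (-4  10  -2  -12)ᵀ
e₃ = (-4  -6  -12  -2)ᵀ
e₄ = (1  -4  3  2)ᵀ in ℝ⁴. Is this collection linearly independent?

linearly independent

Place the vectors as rows of a 4×4 matrix and reduce to echelon form.
The reduction yields 4 nonzero rows, so the rank is 4.
Since rank = 4 (the number of vectors), the set is linearly independent.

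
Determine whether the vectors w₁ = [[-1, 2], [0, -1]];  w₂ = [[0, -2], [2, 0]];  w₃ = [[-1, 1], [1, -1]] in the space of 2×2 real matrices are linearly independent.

linearly dependent

Take coordinates with respect to the standard basis {E₁₁, E₁₂, E₂₁, E₂₂}.
Place the vectors as rows of a 3×4 matrix and reduce to echelon form.
The reduction yields 2 nonzero rows, so the rank is 2.
Since rank 2 < 3, the set is linearly dependent.
Indeed 2w₁ + w₂ - 2w₃ = 0.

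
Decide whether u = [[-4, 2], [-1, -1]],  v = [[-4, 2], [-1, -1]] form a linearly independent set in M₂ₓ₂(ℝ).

Write each element as a coordinate vector in ℝ⁴ using {E₁₁, E₁₂, E₂₁, E₂₂}.
Place the vectors as rows of a 2×4 matrix and reduce to echelon form.
The reduction yields 1 nonzero row, so the rank is 1.
Since rank 1 < 2, the set is linearly dependent.

linearly dependent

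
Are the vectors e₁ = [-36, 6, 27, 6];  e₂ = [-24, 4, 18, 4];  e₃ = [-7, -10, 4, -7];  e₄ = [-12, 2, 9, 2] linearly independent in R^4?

linearly dependent

Place the vectors as rows of a 4×4 matrix and reduce to echelon form.
The reduction yields 2 nonzero rows, so the rank is 2.
Since rank 2 < 4, the set is linearly dependent.
Indeed 2e₁ - 3e₂ = 0.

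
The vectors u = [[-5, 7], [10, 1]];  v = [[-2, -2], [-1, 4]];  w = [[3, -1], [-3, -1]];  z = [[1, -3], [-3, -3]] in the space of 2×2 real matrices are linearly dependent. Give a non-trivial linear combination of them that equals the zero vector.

u + v + 2w + z = 0

Pass to coordinate vectors relative to the basis {E₁₁, E₁₂, E₂₁, E₂₂}.
Solve the homogeneous system with u, v, w, z as columns by row-reducing the coefficient matrix.
A generator of the null space is (1, 1, 2, 1).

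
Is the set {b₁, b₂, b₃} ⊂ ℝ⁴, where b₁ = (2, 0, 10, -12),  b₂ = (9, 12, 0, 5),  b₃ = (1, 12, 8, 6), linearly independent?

linearly independent

Place the vectors as rows of a 3×4 matrix and reduce to echelon form.
The reduction yields 3 nonzero rows, so the rank is 3.
Since rank = 3 (the number of vectors), the set is linearly independent.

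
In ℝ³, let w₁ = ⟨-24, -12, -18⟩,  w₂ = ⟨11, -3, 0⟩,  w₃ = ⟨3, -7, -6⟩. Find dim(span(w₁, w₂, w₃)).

dim = 2

Apply Gaussian elimination to the matrix whose rows are w₁, w₂, w₃.
The echelon form has 2 nonzero rows, so the rank is 2.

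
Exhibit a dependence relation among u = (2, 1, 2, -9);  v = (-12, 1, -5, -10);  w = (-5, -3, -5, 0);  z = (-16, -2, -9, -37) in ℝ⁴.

3u + v + 2w - z = 0

Set up α₁u + … + α₄z = 0 and solve the homogeneous system.
The free variable yields coefficients (3, 1, 2, -1) (any nonzero multiple also works).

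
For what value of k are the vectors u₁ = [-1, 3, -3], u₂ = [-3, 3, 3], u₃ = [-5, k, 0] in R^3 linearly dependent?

Place the vectors as rows of a 3×3 matrix; dependence ⇔ determinant zero.
Cofactor expansion gives det = 12*k - 90.
Solving 12*k - 90 = 0 yields k = 15/2.

k = 15/2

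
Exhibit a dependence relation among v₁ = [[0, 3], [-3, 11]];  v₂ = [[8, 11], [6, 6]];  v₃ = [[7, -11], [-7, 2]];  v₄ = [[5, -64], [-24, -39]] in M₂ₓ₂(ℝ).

Write each element as a vector in ℝ⁴ using {E₁₁, E₁₂, E₂₁, E₂₂}.
Set up α₁v₁ + … + α₄v₄ = 0 and solve the homogeneous system.
One solution (up to scaling) is (3, 2, -3, 1).

3v₁ + 2v₂ - 3v₃ + v₄ = 0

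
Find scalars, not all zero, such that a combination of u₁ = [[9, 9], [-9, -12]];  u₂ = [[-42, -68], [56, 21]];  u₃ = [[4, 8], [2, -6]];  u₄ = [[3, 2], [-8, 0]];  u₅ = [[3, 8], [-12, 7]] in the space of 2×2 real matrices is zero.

2u₁ + u₂ + 3u₃ + u₄ + 3u₅ = 0

Write each element as a vector in ℝ⁴ using {E₁₁, E₁₂, E₂₁, E₂₂}.
Write the vectors as columns of a matrix and find a nonzero vector in its null space.
The free variable yields coefficients (2, 1, 3, 1, 3) (any nonzero multiple also works).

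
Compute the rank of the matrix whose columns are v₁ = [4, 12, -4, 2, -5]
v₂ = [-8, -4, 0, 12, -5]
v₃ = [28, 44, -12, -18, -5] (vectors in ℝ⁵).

rank 2

Apply Gaussian elimination to the matrix whose rows are v₁, v₂, v₃.
Exactly 2 pivots survive; hence the rank is 2.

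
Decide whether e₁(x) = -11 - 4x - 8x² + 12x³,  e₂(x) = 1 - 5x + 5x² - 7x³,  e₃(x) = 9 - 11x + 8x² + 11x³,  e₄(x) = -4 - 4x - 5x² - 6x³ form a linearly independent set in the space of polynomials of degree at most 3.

Take coordinates with respect to the standard basis {1, x, …, x³}.
Row-reduce the matrix whose columns are e₁, e₂, e₃, e₄.
The reduction yields 4 nonzero rows, so the rank is 4.
Since rank = 4 (the number of vectors), the set is linearly independent.

linearly independent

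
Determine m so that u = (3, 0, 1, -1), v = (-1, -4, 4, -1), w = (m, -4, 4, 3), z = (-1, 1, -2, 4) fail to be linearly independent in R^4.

m = 17/11

The set is linearly dependent precisely when det[u; v; w; z] = 0.
The determinant works out to 11*m - 17.
Setting this to zero gives m = 17/11.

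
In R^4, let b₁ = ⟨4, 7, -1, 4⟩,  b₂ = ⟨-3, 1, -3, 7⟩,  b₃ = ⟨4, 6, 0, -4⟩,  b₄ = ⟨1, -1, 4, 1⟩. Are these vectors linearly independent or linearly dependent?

The matrix [b₁|b₂|b₃|b₄] has determinant 460.
A nonzero determinant means the columns are linearly independent.

linearly independent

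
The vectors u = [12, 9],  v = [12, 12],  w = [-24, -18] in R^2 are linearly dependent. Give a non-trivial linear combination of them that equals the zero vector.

Set up α₁u + … + α₃w = 0 and solve the homogeneous system.
One solution (up to scaling) is (2, 0, 1).

2u + w = 0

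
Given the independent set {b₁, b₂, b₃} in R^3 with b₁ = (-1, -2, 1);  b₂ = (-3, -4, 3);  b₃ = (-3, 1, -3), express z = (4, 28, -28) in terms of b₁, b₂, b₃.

z = -4b₁ - 4b₂ + 4b₃

Write z = c₁b₁ + … + c₃b₃ and equate components.
Back-substitution yields (c₁, c₂, c₃) = (-4, -4, 4).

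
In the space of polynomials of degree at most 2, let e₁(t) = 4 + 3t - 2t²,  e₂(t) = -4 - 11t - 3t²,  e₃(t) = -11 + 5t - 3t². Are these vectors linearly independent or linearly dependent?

linearly independent

Write each element as a coordinate vector in ℝ³ using {1, t, t²}.
Form the 3×3 matrix with these as columns; its determinant is 537.
A nonzero determinant means the columns are linearly independent.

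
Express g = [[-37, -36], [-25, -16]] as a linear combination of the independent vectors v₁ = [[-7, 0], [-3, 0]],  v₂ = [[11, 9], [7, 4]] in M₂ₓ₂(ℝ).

g = -v₁ - 4v₂

Take coordinate vectors relative to {E₁₁, E₁₂, E₂₁, E₂₂}.
Since v₁, v₂ are independent, the coefficients expressing g are uniquely determined by a linear system.
Back-substitution yields (a₁, a₂) = (-1, -4).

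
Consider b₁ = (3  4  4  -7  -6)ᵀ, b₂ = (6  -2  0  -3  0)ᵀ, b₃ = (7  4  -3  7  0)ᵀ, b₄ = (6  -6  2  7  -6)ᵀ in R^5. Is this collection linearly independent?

linearly independent

Place the vectors as rows of a 4×5 matrix and reduce to echelon form.
The reduction yields 4 nonzero rows, so the rank is 4.
Since rank = 4 (the number of vectors), the set is linearly independent.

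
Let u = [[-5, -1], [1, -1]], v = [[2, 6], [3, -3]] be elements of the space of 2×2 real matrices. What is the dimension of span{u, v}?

2

Use coordinates relative to {E₁₁, E₁₂, E₂₁, E₂₂}.
Form the matrix with u, v as columns and reduce.
Exactly 2 pivots survive; hence the rank is 2.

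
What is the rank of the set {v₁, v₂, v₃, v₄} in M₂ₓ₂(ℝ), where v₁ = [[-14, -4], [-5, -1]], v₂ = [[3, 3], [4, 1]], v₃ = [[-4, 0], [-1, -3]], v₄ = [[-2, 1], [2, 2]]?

rank 3

Pass to coordinate vectors with respect to the basis {E₁₁, E₁₂, E₂₁, E₂₂}.
Row-reduce the 4×4 matrix with these as rows.
There are 3 pivot columns, so rank = 3.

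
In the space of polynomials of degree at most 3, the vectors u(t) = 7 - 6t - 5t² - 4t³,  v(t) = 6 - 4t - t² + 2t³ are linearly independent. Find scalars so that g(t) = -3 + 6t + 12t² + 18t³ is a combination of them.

Work in coordinates with respect to the standard basis {1, t, …, t³}.
Write g = c₁u + c₂v and equate components.
The system has the unique solution (c₁, c₂) = (-3, 3).

g = -3u + 3v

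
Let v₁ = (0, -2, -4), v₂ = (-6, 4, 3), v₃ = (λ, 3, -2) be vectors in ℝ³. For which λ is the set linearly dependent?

The vectors are dependent exactly when the determinant of the matrix with rows v₁, v₂, v₃ vanishes.
The determinant works out to 10*λ + 96.
Setting this to zero gives λ = -48/5.

λ = -48/5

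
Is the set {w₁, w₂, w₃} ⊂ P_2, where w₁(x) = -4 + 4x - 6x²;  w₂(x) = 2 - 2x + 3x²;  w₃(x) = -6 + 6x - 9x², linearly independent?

linearly dependent

Take coordinates with respect to the standard basis {1, x, x²}.
Place the vectors as rows of a 3×3 matrix and reduce to echelon form.
The reduction yields 1 nonzero row, so the rank is 1.
Since rank 1 < 3, the set is linearly dependent.
Indeed w₁ + 2w₂ = 0.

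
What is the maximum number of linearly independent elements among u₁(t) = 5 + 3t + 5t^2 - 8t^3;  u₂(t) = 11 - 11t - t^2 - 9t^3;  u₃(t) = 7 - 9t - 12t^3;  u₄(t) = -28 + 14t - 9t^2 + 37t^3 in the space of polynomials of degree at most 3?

Use coordinates relative to {1, t, …, t^3}.
Row-reduce the 4×4 matrix with these as rows.
The echelon form has 3 nonzero rows, so the rank is 3.

3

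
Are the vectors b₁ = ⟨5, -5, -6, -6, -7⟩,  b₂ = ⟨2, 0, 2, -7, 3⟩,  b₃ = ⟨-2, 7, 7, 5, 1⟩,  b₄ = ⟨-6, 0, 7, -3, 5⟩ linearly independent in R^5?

linearly independent

Row-reduce the matrix whose columns are b₁, b₂, b₃, b₄.
The reduction yields 4 nonzero rows, so the rank is 4.
Since rank = 4 (the number of vectors), the set is linearly independent.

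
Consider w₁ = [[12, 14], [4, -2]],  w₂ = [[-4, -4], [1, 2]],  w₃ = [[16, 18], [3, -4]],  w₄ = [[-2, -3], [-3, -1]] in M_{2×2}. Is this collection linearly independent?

linearly dependent

Take coordinates with respect to the standard basis {E₁₁, E₁₂, E₂₁, E₂₂}.
The matrix [w₁|w₂|w₃|w₄] has determinant 0.
A zero determinant means the columns are linearly dependent.
Indeed w₁ - w₂ - w₃ = 0.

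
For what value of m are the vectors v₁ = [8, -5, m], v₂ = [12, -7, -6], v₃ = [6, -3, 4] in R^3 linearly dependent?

m = -26/3

Place the vectors as rows of a 3×3 matrix; dependence ⇔ determinant zero.
The determinant works out to 6*m + 52.
Setting this to zero gives m = -26/3.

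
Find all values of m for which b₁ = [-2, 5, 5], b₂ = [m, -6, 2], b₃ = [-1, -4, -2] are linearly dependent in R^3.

m = -8

Place the vectors as rows of a 3×3 matrix; dependence ⇔ determinant zero.
Expanding, det = -10*m - 80.
This vanishes exactly when m = -8.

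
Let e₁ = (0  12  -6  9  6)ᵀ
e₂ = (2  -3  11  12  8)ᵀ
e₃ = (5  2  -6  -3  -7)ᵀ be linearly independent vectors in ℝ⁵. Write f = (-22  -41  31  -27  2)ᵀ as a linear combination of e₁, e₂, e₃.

Write f = a₁e₁ + … + a₃e₃ and equate components.
The system has the unique solution (a₁, a₂, a₃) = (-3, -1, -4).

f = -3e₁ - e₂ - 4e₃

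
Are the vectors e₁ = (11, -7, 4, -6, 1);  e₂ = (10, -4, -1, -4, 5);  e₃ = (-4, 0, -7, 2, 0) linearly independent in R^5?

linearly independent

Place the vectors as rows of a 3×5 matrix and reduce to echelon form.
The reduction yields 3 nonzero rows, so the rank is 3.
Since rank = 3 (the number of vectors), the set is linearly independent.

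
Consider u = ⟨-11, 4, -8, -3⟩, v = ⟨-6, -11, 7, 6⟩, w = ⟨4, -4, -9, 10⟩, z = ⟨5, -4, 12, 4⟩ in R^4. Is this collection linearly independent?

linearly independent

Row-reduce the matrix whose columns are u, v, w, z.
The reduction yields 4 nonzero rows, so the rank is 4.
Since rank = 4 (the number of vectors), the set is linearly independent.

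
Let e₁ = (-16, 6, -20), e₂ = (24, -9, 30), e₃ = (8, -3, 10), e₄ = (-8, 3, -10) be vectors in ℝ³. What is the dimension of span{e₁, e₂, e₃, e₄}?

1

Form the matrix with e₁, e₂, e₃, e₄ as columns and reduce.
The echelon form has 1 nonzero row, so the rank is 1.
(With 4 elements in a 3-dimensional space the rank is at most 3.)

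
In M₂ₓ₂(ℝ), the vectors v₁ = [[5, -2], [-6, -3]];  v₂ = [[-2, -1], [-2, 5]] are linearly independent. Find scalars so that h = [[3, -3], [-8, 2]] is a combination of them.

Take coordinate vectors relative to {E₁₁, E₁₂, E₂₁, E₂₂}.
Set up the augmented matrix [v₁ | v₂ | h] and row-reduce.
Back-substitution yields (α₁, α₂) = (1, 1).

h = v₁ + v₂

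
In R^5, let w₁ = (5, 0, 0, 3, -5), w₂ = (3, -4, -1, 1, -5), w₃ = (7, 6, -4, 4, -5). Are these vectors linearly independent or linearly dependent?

linearly independent

Row-reduce the matrix whose columns are w₁, w₂, w₃.
The reduction yields 3 nonzero rows, so the rank is 3.
Since rank = 3 (the number of vectors), the set is linearly independent.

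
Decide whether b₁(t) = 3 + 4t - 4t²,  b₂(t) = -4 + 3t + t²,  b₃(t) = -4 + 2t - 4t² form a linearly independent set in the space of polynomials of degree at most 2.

Write each element as a coordinate vector in ℝ³ using {1, t, t²}.
Form the 3×3 matrix with these as columns; its determinant is -138.
A nonzero determinant means the columns are linearly independent.

linearly independent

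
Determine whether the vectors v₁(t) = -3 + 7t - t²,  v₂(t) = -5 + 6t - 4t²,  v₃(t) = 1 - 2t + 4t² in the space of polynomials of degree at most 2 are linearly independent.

Write each element as a coordinate vector in ℝ³ using {1, t, t²}.
Row-reduce the matrix whose columns are v₁, v₂, v₃.
The reduction yields 3 nonzero rows, so the rank is 3.
Since rank = 3 (the number of vectors), the set is linearly independent.

linearly independent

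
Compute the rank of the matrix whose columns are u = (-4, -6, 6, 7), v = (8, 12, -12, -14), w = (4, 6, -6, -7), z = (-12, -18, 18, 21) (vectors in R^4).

Put the 4×4 matrix [u|v|w|z] into echelon form.
Exactly 1 pivot survives; hence the rank is 1.

1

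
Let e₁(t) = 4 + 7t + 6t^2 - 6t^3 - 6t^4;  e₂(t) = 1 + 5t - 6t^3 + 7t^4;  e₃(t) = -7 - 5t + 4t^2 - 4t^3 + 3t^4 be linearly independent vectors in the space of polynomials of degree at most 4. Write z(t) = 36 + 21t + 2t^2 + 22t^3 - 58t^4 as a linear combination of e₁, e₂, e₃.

z = 3e₁ - 4e₂ - 4e₃

Take coordinate vectors relative to {1, t, …, t^4}.
Write z = a₁e₁ + … + a₃e₃ and equate components.
Back-substitution yields (a₁, a₂, a₃) = (3, -4, -4).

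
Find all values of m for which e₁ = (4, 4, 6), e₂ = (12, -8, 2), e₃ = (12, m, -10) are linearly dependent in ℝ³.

m = -23

The vectors are dependent exactly when the determinant of the matrix with rows e₁, e₂, e₃ vanishes.
Expanding, det = 64*m + 1472.
This vanishes exactly when m = -23.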